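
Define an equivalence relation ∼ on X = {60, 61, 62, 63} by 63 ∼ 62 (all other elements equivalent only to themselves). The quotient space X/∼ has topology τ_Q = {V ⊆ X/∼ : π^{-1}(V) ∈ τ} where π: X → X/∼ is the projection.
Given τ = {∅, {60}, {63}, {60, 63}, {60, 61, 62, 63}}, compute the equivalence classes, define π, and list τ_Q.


X/∼ = {[60], [61], [62=63]}; |τ_Q| = 3.

Equivalence classes: [60], [61], [62=63].
Quotient map π: X → X/∼ sends 60 ↦ [60], 61 ↦ [61], 62 ↦ [62=63], 63 ↦ [62=63].
For each subset V ⊆ X/∼, compute π^{-1}(V) ⊆ X and check whether π^{-1}(V) ∈ τ. V is open in τ_Q iff π^{-1}(V) ∈ τ.
  V = {}: π^{-1}(V) = ∅ ∈ τ ✓.
  V = {[60]}: π^{-1}(V) = {60} ∈ τ ✓.
  V = {[61]}: π^{-1}(V) = {61} ∉ τ ✗.
  V = {[60], [61]}: π^{-1}(V) = {60, 61} ∉ τ ✗.
  V = {[62=63]}: π^{-1}(V) = {62, 63} ∉ τ ✗.
  V = {[60], [62=63]}: π^{-1}(V) = {60, 62, 63} ∉ τ ✗.
  V = {[61], [62=63]}: π^{-1}(V) = {61, 62, 63} ∉ τ ✗.
  V = {[60], [61], [62=63]}: π^{-1}(V) = {60, 61, 62, 63} ∈ τ ✓.
Open sets in the quotient: τ_Q = {{}, {[60]}, {[60], [61], [62=63]}} (3 elements).


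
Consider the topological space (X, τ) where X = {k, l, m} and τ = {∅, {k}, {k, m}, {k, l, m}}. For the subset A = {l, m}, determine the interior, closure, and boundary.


int(A) = ∅, cl(A) = {l, m}, ∂A = {l, m}.

Closed sets in (X, τ) are complements of opens:
  closed(X, τ) = {∅, {l}, {l, m}, {k, l, m}}.
int(A) = ⋃ {U ∈ τ : U ⊆ A}. Opens contained in A: ∅.
Taking the union of these: int(A) = ∅.
cl(A) = ⋂ {C closed : A ⊆ C}. Closed sets containing A: {l, m}, {k, l, m}.
Intersecting these: cl(A) = {l, m}.
∂A = cl(A) ∖ int(A) = {l, m} ∖ ∅ = {l, m}.


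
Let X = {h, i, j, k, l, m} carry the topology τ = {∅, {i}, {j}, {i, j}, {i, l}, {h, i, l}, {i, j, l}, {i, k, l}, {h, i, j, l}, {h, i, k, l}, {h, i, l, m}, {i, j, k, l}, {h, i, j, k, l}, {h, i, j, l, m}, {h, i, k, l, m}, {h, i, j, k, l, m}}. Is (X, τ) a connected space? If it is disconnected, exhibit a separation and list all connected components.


(X, τ) is disconnected; components = [{j}, {h, i, k, l, m}].

Find clopen sets (U ∈ τ with X ∖ U ∈ τ):
  U = ∅, X ∖ U = {h, i, j, k, l, m} — both open, so U is clopen.
  U = {j}, X ∖ U = {h, i, k, l, m} — both open, so U is clopen.
  U = {h, i, k, l, m}, X ∖ U = {j} — both open, so U is clopen.
  U = {h, i, j, k, l, m}, X ∖ U = ∅ — both open, so U is clopen.
Nontrivial clopen(s) exist: e.g. {h, i, k, l, m}. So (X, τ) is disconnected.
Compute connected components by grouping points that agree on all clopens:
  component: {j}
  component: {h, i, k, l, m}


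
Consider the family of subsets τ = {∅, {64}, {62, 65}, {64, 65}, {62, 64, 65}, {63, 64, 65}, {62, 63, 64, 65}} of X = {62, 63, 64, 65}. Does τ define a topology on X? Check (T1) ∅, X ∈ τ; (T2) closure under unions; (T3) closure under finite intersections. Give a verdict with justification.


τ is NOT a topology on X.

Axiom (T1): ∅ ∈ τ? Yes; X ∈ τ? Yes.
Axiom (T2/T3): check pairwise unions and intersections of members of τ.
Counterexample for (T3): {62, 65} ∩ {64, 65} = {65} ∉ τ. Therefore τ is NOT a topology.


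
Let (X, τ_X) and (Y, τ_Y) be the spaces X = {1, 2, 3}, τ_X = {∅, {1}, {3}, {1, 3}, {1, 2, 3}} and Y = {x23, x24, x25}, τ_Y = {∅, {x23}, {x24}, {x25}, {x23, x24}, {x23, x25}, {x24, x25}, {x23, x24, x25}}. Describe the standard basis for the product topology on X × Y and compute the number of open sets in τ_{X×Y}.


Basis B = {∅ × ∅, {1} × {x23}, {1} × {x24}, {1} × {x25}, {3} × {x23}, {3} × {x24}, {3} × {x25}, {1} × {x23, x24}, {1} × {x23, x25}, {1, 3} × {x23}, {1} × {x24, x25}, {1, 3} × {x24}, {1, 3} × {x25}, {3} × {x23, x24}, {3} × {x23, x25}, {3} × {x24, x25}, {1} × {x23, x24, x25}, {1, 2, 3} × {x23}, {1, 2, 3} × {x24}, {1, 2, 3} × {x25}, {3} × {x23, x24, x25}, {1, 3} × {x23, x24}, {1, 3} × {x23, x25}, {1, 3} × {x24, x25}, {1, 3} × {x23, x24, x25}, {1, 2, 3} × {x23, x24}, {1, 2, 3} × {x23, x25}, {1, 2, 3} × {x24, x25}, {1, 2, 3} × {x23, x24, x25}}; |τ_{X×Y}| = 125.

Enumerate products U × V with U ∈ τ_X, V ∈ τ_Y (deduplicated):
  ∅ × ∅ = {} (∅)
  {1} × {x23} = {(1,x23)}
  {1} × {x24} = {(1,x24)}
  {1} × {x25} = {(1,x25)}
  {3} × {x23} = {(3,x23)}
  {3} × {x24} = {(3,x24)}
  {3} × {x25} = {(3,x25)}
  {1} × {x23, x24} = {(1,x23), (1,x24)}
  {1} × {x23, x25} = {(1,x23), (1,x25)}
  {1, 3} × {x23} = {(1,x23), (3,x23)}
  {1} × {x24, x25} = {(1,x24), (1,x25)}
  {1, 3} × {x24} = {(1,x24), (3,x24)}
  {1, 3} × {x25} = {(1,x25), (3,x25)}
  {3} × {x23, x24} = {(3,x23), (3,x24)}
  {3} × {x23, x25} = {(3,x23), (3,x25)}
  {3} × {x24, x25} = {(3,x24), (3,x25)}
  {1} × {x23, x24, x25} = {(1,x23), (1,x24), (1,x25)}
  {1, 2, 3} × {x23} = {(1,x23), (2,x23), (3,x23)}
  {1, 2, 3} × {x24} = {(1,x24), (2,x24), (3,x24)}
  {1, 2, 3} × {x25} = {(1,x25), (2,x25), (3,x25)}
  {3} × {x23, x24, x25} = {(3,x23), (3,x24), (3,x25)}
  {1, 3} × {x23, x24} = {(1,x23), (1,x24), (3,x23), (3,x24)}
  {1, 3} × {x23, x25} = {(1,x23), (1,x25), (3,x23), (3,x25)}
  {1, 3} × {x24, x25} = {(1,x24), (1,x25), (3,x24), (3,x25)}
  {1, 3} × {x23, x24, x25} = {(1,x23), (1,x24), (1,x25), (3,x23), (3,x24), (3,x25)}
  {1, 2, 3} × {x23, x24} = {(1,x23), (1,x24), (2,x23), (2,x24), (3,x23), (3,x24)}
  {1, 2, 3} × {x23, x25} = {(1,x23), (1,x25), (2,x23), (2,x25), (3,x23), (3,x25)}
  {1, 2, 3} × {x24, x25} = {(1,x24), (1,x25), (2,x24), (2,x25), (3,x24), (3,x25)}
  {1, 2, 3} × {x23, x24, x25} = {(1,x23), (1,x24), (1,x25), (2,x23), (2,x24), (2,x25), (3,x23), (3,x24), (3,x25)}
These 29 distinct sets form the basis B.
Close under arbitrary unions to get τ_{X×Y}; counting gives |τ_{X×Y}| = 125.


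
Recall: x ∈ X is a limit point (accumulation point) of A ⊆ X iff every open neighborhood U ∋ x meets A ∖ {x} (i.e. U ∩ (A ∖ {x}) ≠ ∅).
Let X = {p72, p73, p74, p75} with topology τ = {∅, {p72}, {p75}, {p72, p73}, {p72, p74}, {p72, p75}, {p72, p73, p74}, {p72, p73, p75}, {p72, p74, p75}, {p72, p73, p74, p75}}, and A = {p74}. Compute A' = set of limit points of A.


A' = ∅

For each x ∈ X, list the open sets U ∈ τ with x ∈ U, then check whether U ∩ (A ∖ {x}) ≠ ∅ for every such U.
  x = p72: open {p72} ∋ x has {p72} ∩ (A ∖ {p72}) = ∅, so x is NOT a limit point.
  x = p73: open {p72, p73} ∋ x has {p72, p73} ∩ (A ∖ {p73}) = ∅, so x is NOT a limit point.
  x = p74: open {p72, p74} ∋ x has {p72, p74} ∩ (A ∖ {p74}) = ∅, so x is NOT a limit point.
  x = p75: open {p75} ∋ x has {p75} ∩ (A ∖ {p75}) = ∅, so x is NOT a limit point.
Collecting: A' = ∅.


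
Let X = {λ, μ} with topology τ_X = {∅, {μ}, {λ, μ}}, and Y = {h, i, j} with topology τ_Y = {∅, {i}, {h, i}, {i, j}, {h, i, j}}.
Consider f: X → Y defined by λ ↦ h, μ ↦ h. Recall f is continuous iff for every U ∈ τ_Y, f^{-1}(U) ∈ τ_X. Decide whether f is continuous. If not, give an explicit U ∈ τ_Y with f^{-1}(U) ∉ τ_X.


f IS continuous.

Compute f^{-1}(U) for each U ∈ τ_Y:
  U = ∅: f^{-1}(U) = ∅ ∈ τ_X ✓.
  U = {i}: f^{-1}(U) = ∅ ∈ τ_X ✓.
  U = {h, i}: f^{-1}(U) = {λ, μ} ∈ τ_X ✓.
  U = {i, j}: f^{-1}(U) = ∅ ∈ τ_X ✓.
  U = {h, i, j}: f^{-1}(U) = {λ, μ} ∈ τ_X ✓.
Every preimage lies in τ_X, so f IS continuous.


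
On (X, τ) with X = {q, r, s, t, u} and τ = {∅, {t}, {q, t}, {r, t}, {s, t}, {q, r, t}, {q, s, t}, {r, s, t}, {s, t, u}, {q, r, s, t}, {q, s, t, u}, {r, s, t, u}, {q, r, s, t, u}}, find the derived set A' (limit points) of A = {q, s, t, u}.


A' = {q, r, s, u}

For each x ∈ X, list the open sets U ∈ τ with x ∈ U, then check whether U ∩ (A ∖ {x}) ≠ ∅ for every such U.
  x = q: opens ∋ x are {q, t}, {q, r, t}, {q, s, t}, {q, r, s, t}, {q, s, t, u}, {q, r, s, t, u}; each meets A ∖ {q}, so x IS a limit point.
  x = r: opens ∋ x are {r, t}, {q, r, t}, {r, s, t}, {q, r, s, t}, {r, s, t, u}, {q, r, s, t, u}; each meets A ∖ {r}, so x IS a limit point.
  x = s: opens ∋ x are {s, t}, {q, s, t}, {r, s, t}, {s, t, u}, {q, r, s, t}, {q, s, t, u}, {r, s, t, u}, {q, r, s, t, u}; each meets A ∖ {s}, so x IS a limit point.
  x = t: open {t} ∋ x has {t} ∩ (A ∖ {t}) = ∅, so x is NOT a limit point.
  x = u: opens ∋ x are {s, t, u}, {q, s, t, u}, {r, s, t, u}, {q, r, s, t, u}; each meets A ∖ {u}, so x IS a limit point.
Collecting: A' = {q, r, s, u}.


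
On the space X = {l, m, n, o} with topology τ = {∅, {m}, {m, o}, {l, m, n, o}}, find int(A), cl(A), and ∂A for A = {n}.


int(A) = ∅, cl(A) = {l, n}, ∂A = {l, n}.

Closed sets in (X, τ) are complements of opens:
  closed(X, τ) = {∅, {l, n}, {l, n, o}, {l, m, n, o}}.
int(A) = ⋃ {U ∈ τ : U ⊆ A}. Opens contained in A: ∅.
Taking the union of these: int(A) = ∅.
cl(A) = ⋂ {C closed : A ⊆ C}. Closed sets containing A: {l, n}, {l, n, o}, {l, m, n, o}.
Intersecting these: cl(A) = {l, n}.
∂A = cl(A) ∖ int(A) = {l, n} ∖ ∅ = {l, n}.


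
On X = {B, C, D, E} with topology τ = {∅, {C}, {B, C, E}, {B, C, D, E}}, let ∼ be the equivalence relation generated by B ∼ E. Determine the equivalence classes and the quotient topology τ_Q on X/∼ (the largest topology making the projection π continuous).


X/∼ = {[B=E], [C], [D]}; |τ_Q| = 4.

Equivalence classes: [B=E], [C], [D].
Quotient map π: X → X/∼ sends B ↦ [B=E], C ↦ [C], D ↦ [D], E ↦ [B=E].
For each subset V ⊆ X/∼, compute π^{-1}(V) ⊆ X and check whether π^{-1}(V) ∈ τ. V is open in τ_Q iff π^{-1}(V) ∈ τ.
  V = {}: π^{-1}(V) = ∅ ∈ τ ✓.
  V = {[B=E]}: π^{-1}(V) = {B, E} ∉ τ ✗.
  V = {[C]}: π^{-1}(V) = {C} ∈ τ ✓.
  V = {[B=E], [C]}: π^{-1}(V) = {B, C, E} ∈ τ ✓.
  V = {[D]}: π^{-1}(V) = {D} ∉ τ ✗.
  V = {[B=E], [D]}: π^{-1}(V) = {B, D, E} ∉ τ ✗.
  V = {[C], [D]}: π^{-1}(V) = {C, D} ∉ τ ✗.
  V = {[B=E], [C], [D]}: π^{-1}(V) = {B, C, D, E} ∈ τ ✓.
Open sets in the quotient: τ_Q = {{}, {[C]}, {[B=E], [C]}, {[B=E], [C], [D]}} (4 elements).


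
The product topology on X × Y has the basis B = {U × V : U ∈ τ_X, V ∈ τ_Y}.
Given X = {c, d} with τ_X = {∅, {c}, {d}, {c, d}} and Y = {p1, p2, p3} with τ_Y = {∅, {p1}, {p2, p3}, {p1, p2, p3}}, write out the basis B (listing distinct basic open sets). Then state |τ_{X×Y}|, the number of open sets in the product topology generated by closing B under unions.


Basis B = {∅ × ∅, {c} × {p1}, {d} × {p1}, {c, d} × {p1}, {c} × {p2, p3}, {d} × {p2, p3}, {c} × {p1, p2, p3}, {d} × {p1, p2, p3}, {c, d} × {p2, p3}, {c, d} × {p1, p2, p3}}; |τ_{X×Y}| = 16.

Enumerate products U × V with U ∈ τ_X, V ∈ τ_Y (deduplicated):
  ∅ × ∅ = {} (∅)
  {c} × {p1} = {(c,p1)}
  {d} × {p1} = {(d,p1)}
  {c, d} × {p1} = {(c,p1), (d,p1)}
  {c} × {p2, p3} = {(c,p2), (c,p3)}
  {d} × {p2, p3} = {(d,p2), (d,p3)}
  {c} × {p1, p2, p3} = {(c,p1), (c,p2), (c,p3)}
  {d} × {p1, p2, p3} = {(d,p1), (d,p2), (d,p3)}
  {c, d} × {p2, p3} = {(c,p2), (c,p3), (d,p2), (d,p3)}
  {c, d} × {p1, p2, p3} = {(c,p1), (c,p2), (c,p3), (d,p1), (d,p2), (d,p3)}
These 10 distinct sets form the basis B.
Close under arbitrary unions to get τ_{X×Y}; counting gives |τ_{X×Y}| = 16.


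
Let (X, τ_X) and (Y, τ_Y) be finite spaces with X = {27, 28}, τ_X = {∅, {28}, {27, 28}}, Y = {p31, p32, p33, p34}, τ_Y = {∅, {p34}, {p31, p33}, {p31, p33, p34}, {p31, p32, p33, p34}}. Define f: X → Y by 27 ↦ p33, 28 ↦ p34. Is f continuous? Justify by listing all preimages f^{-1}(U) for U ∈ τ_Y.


f is NOT continuous.

Compute f^{-1}(U) for each U ∈ τ_Y:
  U = ∅: f^{-1}(U) = ∅ ∈ τ_X ✓.
  U = {p34}: f^{-1}(U) = {28} ∈ τ_X ✓.
  U = {p31, p33}: f^{-1}(U) = {27} ∉ τ_X ✗.
  U = {p31, p33, p34}: f^{-1}(U) = {27, 28} ∈ τ_X ✓.
  U = {p31, p32, p33, p34}: f^{-1}(U) = {27, 28} ∈ τ_X ✓.
Found U = {p31, p33} with f^{-1}(U) = {27} not in τ_X. Therefore f is NOT continuous.


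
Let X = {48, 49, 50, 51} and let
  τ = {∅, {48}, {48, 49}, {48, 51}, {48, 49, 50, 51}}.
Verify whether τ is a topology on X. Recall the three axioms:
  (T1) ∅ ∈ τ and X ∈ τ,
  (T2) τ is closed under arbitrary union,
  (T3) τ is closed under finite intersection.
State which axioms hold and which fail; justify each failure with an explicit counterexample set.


τ is NOT a topology on X.

Axiom (T1): ∅ ∈ τ? Yes; X ∈ τ? Yes.
Axiom (T2/T3): check pairwise unions and intersections of members of τ.
Counterexample for (T2): {48, 49} ∪ {48, 51} = {48, 49, 51} ∉ τ. Therefore τ is NOT a topology.


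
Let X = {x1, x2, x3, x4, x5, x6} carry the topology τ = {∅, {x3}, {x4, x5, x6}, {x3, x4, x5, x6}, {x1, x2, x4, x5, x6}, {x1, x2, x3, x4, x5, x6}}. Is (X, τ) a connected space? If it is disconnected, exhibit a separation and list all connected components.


(X, τ) is disconnected; components = [{x3}, {x1, x2, x4, x5, x6}].

Find clopen sets (U ∈ τ with X ∖ U ∈ τ):
  U = ∅, X ∖ U = {x1, x2, x3, x4, x5, x6} — both open, so U is clopen.
  U = {x3}, X ∖ U = {x1, x2, x4, x5, x6} — both open, so U is clopen.
  U = {x1, x2, x4, x5, x6}, X ∖ U = {x3} — both open, so U is clopen.
  U = {x1, x2, x3, x4, x5, x6}, X ∖ U = ∅ — both open, so U is clopen.
Nontrivial clopen(s) exist: e.g. {x1, x2, x4, x5, x6}. So (X, τ) is disconnected.
Compute connected components by grouping points that agree on all clopens:
  component: {x3}
  component: {x1, x2, x4, x5, x6}


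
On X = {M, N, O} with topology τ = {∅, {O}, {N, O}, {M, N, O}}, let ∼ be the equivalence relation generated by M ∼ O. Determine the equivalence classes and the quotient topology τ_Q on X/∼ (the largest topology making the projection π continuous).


X/∼ = {[M=O], [N]}; |τ_Q| = 2.

Equivalence classes: [M=O], [N].
Quotient map π: X → X/∼ sends M ↦ [M=O], N ↦ [N], O ↦ [M=O].
For each subset V ⊆ X/∼, compute π^{-1}(V) ⊆ X and check whether π^{-1}(V) ∈ τ. V is open in τ_Q iff π^{-1}(V) ∈ τ.
  V = {}: π^{-1}(V) = ∅ ∈ τ ✓.
  V = {[M=O]}: π^{-1}(V) = {M, O} ∉ τ ✗.
  V = {[N]}: π^{-1}(V) = {N} ∉ τ ✗.
  V = {[M=O], [N]}: π^{-1}(V) = {M, N, O} ∈ τ ✓.
Open sets in the quotient: τ_Q = {{}, {[M=O], [N]}} (2 elements).


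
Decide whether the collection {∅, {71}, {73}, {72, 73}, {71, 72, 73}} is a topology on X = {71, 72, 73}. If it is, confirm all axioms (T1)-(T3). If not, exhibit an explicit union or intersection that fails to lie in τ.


τ is NOT a topology on X.

Axiom (T1): ∅ ∈ τ? Yes; X ∈ τ? Yes.
Axiom (T2/T3): check pairwise unions and intersections of members of τ.
Counterexample for (T2): {71} ∪ {73} = {71, 73} ∉ τ. Therefore τ is NOT a topology.


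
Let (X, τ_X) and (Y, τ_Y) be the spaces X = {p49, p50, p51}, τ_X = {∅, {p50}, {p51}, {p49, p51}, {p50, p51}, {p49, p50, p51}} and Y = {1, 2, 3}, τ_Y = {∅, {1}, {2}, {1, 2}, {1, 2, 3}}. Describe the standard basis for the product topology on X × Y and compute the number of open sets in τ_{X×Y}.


Basis B = {∅ × ∅, {p50} × {1}, {p50} × {2}, {p51} × {1}, {p51} × {2}, {p49, p51} × {1}, {p49, p51} × {2}, {p50} × {1, 2}, {p50, p51} × {1}, {p50, p51} × {2}, {p51} × {1, 2}, {p49, p50, p51} × {1}, {p49, p50, p51} × {2}, {p50} × {1, 2, 3}, {p51} × {1, 2, 3}, {p49, p51} × {1, 2}, {p50, p51} × {1, 2}, {p49, p51} × {1, 2, 3}, {p49, p50, p51} × {1, 2}, {p50, p51} × {1, 2, 3}, {p49, p50, p51} × {1, 2, 3}}; |τ_{X×Y}| = 70.

Enumerate products U × V with U ∈ τ_X, V ∈ τ_Y (deduplicated):
  ∅ × ∅ = {} (∅)
  {p50} × {1} = {(p50,1)}
  {p50} × {2} = {(p50,2)}
  {p51} × {1} = {(p51,1)}
  {p51} × {2} = {(p51,2)}
  {p49, p51} × {1} = {(p49,1), (p51,1)}
  {p49, p51} × {2} = {(p49,2), (p51,2)}
  {p50} × {1, 2} = {(p50,1), (p50,2)}
  {p50, p51} × {1} = {(p50,1), (p51,1)}
  {p50, p51} × {2} = {(p50,2), (p51,2)}
  {p51} × {1, 2} = {(p51,1), (p51,2)}
  {p49, p50, p51} × {1} = {(p49,1), (p50,1), (p51,1)}
  {p49, p50, p51} × {2} = {(p49,2), (p50,2), (p51,2)}
  {p50} × {1, 2, 3} = {(p50,1), (p50,2), (p50,3)}
  {p51} × {1, 2, 3} = {(p51,1), (p51,2), (p51,3)}
  {p49, p51} × {1, 2} = {(p49,1), (p49,2), (p51,1), (p51,2)}
  {p50, p51} × {1, 2} = {(p50,1), (p50,2), (p51,1), (p51,2)}
  {p49, p51} × {1, 2, 3} = {(p49,1), (p49,2), (p49,3), (p51,1), (p51,2), (p51,3)}
  {p49, p50, p51} × {1, 2} = {(p49,1), (p49,2), (p50,1), (p50,2), (p51,1), (p51,2)}
  {p50, p51} × {1, 2, 3} = {(p50,1), (p50,2), (p50,3), (p51,1), (p51,2), (p51,3)}
  {p49, p50, p51} × {1, 2, 3} = {(p49,1), (p49,2), (p49,3), (p50,1), (p50,2), (p50,3), (p51,1), (p51,2), (p51,3)}
These 21 distinct sets form the basis B.
Close under arbitrary unions to get τ_{X×Y}; counting gives |τ_{X×Y}| = 70.


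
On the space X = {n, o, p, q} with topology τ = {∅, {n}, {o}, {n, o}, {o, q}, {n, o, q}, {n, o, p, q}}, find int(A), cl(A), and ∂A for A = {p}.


int(A) = ∅, cl(A) = {p}, ∂A = {p}.

Closed sets in (X, τ) are complements of opens:
  closed(X, τ) = {∅, {p}, {n, p}, {p, q}, {n, p, q}, {o, p, q}, {n, o, p, q}}.
int(A) = ⋃ {U ∈ τ : U ⊆ A}. Opens contained in A: ∅.
Taking the union of these: int(A) = ∅.
cl(A) = ⋂ {C closed : A ⊆ C}. Closed sets containing A: {p}, {n, p}, {p, q}, {n, p, q}, {o, p, q}, {n, o, p, q}.
Intersecting these: cl(A) = {p}.
∂A = cl(A) ∖ int(A) = {p} ∖ ∅ = {p}.


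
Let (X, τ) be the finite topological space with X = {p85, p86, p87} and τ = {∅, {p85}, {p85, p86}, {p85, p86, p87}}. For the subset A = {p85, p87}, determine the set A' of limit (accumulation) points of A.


A' = {p86, p87}

For each x ∈ X, list the open sets U ∈ τ with x ∈ U, then check whether U ∩ (A ∖ {x}) ≠ ∅ for every such U.
  x = p85: open {p85} ∋ x has {p85} ∩ (A ∖ {p85}) = ∅, so x is NOT a limit point.
  x = p86: opens ∋ x are {p85, p86}, {p85, p86, p87}; each meets A ∖ {p86}, so x IS a limit point.
  x = p87: opens ∋ x are {p85, p86, p87}; each meets A ∖ {p87}, so x IS a limit point.
Collecting: A' = {p86, p87}.


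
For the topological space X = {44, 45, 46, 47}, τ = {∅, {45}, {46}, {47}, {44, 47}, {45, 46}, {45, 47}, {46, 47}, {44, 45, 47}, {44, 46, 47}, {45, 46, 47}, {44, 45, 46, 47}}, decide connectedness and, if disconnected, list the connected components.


(X, τ) is disconnected; components = [{45}, {46}, {44, 47}].

Find clopen sets (U ∈ τ with X ∖ U ∈ τ):
  U = ∅, X ∖ U = {44, 45, 46, 47} — both open, so U is clopen.
  U = {45}, X ∖ U = {44, 46, 47} — both open, so U is clopen.
  U = {46}, X ∖ U = {44, 45, 47} — both open, so U is clopen.
  U = {44, 47}, X ∖ U = {45, 46} — both open, so U is clopen.
  U = {45, 46}, X ∖ U = {44, 47} — both open, so U is clopen.
  U = {44, 45, 47}, X ∖ U = {46} — both open, so U is clopen.
  U = {44, 46, 47}, X ∖ U = {45} — both open, so U is clopen.
  U = {44, 45, 46, 47}, X ∖ U = ∅ — both open, so U is clopen.
Nontrivial clopen(s) exist: e.g. {44, 45, 47}. So (X, τ) is disconnected.
Compute connected components by grouping points that agree on all clopens:
  component: {45}
  component: {46}
  component: {44, 47}


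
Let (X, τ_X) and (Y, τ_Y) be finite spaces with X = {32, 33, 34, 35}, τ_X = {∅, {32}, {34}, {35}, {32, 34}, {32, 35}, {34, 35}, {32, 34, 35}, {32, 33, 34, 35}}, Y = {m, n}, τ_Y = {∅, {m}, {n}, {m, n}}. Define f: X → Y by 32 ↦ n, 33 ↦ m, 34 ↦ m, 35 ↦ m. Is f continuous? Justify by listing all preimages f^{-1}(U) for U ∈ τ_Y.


f is NOT continuous.

Compute f^{-1}(U) for each U ∈ τ_Y:
  U = ∅: f^{-1}(U) = ∅ ∈ τ_X ✓.
  U = {m}: f^{-1}(U) = {33, 34, 35} ∉ τ_X ✗.
  U = {n}: f^{-1}(U) = {32} ∈ τ_X ✓.
  U = {m, n}: f^{-1}(U) = {32, 33, 34, 35} ∈ τ_X ✓.
Found U = {m} with f^{-1}(U) = {33, 34, 35} not in τ_X. Therefore f is NOT continuous.


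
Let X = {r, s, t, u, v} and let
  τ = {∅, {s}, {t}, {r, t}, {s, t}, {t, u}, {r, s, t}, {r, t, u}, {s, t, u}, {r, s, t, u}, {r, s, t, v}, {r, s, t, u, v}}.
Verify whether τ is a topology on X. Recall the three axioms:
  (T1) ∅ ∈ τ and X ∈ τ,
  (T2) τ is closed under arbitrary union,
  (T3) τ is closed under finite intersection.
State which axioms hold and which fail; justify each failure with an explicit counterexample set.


τ IS a topology on X.

Axiom (T1): ∅ ∈ τ? Yes; X ∈ τ? Yes.
Axiom (T2/T3): check pairwise unions and intersections of members of τ.
All pairwise intersections and unions checked — each lies in τ. Therefore τ satisfies (T1), (T2), (T3): it IS a topology on X.


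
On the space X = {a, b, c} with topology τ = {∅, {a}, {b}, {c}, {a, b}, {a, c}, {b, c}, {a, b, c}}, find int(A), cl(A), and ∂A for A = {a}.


int(A) = {a}, cl(A) = {a}, ∂A = ∅.

Closed sets in (X, τ) are complements of opens:
  closed(X, τ) = {∅, {a}, {b}, {c}, {a, b}, {a, c}, {b, c}, {a, b, c}}.
int(A) = ⋃ {U ∈ τ : U ⊆ A}. Opens contained in A: ∅, {a}.
Taking the union of these: int(A) = {a}.
cl(A) = ⋂ {C closed : A ⊆ C}. Closed sets containing A: {a}, {a, b}, {a, c}, {a, b, c}.
Intersecting these: cl(A) = {a}.
∂A = cl(A) ∖ int(A) = {a} ∖ {a} = ∅.


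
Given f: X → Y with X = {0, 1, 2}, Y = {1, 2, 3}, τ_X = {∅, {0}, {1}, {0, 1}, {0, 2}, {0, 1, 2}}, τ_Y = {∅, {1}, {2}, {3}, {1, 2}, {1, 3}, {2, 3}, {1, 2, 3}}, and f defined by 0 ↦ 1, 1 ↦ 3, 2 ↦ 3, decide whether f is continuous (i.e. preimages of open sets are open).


f is NOT continuous.

Compute f^{-1}(U) for each U ∈ τ_Y:
  U = ∅: f^{-1}(U) = ∅ ∈ τ_X ✓.
  U = {1}: f^{-1}(U) = {0} ∈ τ_X ✓.
  U = {2}: f^{-1}(U) = ∅ ∈ τ_X ✓.
  U = {3}: f^{-1}(U) = {1, 2} ∉ τ_X ✗.
  U = {1, 2}: f^{-1}(U) = {0} ∈ τ_X ✓.
  U = {1, 3}: f^{-1}(U) = {0, 1, 2} ∈ τ_X ✓.
  U = {2, 3}: f^{-1}(U) = {1, 2} ∉ τ_X ✗.
  U = {1, 2, 3}: f^{-1}(U) = {0, 1, 2} ∈ τ_X ✓.
Found U = {3} with f^{-1}(U) = {1, 2} not in τ_X. Therefore f is NOT continuous.


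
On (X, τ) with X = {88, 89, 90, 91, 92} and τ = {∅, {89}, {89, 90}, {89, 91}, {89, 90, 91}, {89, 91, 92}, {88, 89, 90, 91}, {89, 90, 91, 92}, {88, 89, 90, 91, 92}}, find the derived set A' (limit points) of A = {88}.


A' = ∅

For each x ∈ X, list the open sets U ∈ τ with x ∈ U, then check whether U ∩ (A ∖ {x}) ≠ ∅ for every such U.
  x = 88: open {88, 89, 90, 91} ∋ x has {88, 89, 90, 91} ∩ (A ∖ {88}) = ∅, so x is NOT a limit point.
  x = 89: open {89} ∋ x has {89} ∩ (A ∖ {89}) = ∅, so x is NOT a limit point.
  x = 90: open {89, 90} ∋ x has {89, 90} ∩ (A ∖ {90}) = ∅, so x is NOT a limit point.
  x = 91: open {89, 91} ∋ x has {89, 91} ∩ (A ∖ {91}) = ∅, so x is NOT a limit point.
  x = 92: open {89, 91, 92} ∋ x has {89, 91, 92} ∩ (A ∖ {92}) = ∅, so x is NOT a limit point.
Collecting: A' = ∅.


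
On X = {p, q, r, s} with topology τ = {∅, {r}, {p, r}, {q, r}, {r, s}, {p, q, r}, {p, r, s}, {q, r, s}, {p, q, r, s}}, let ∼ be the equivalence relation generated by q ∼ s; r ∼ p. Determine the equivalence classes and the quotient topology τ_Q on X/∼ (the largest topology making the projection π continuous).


X/∼ = {[p=r], [q=s]}; |τ_Q| = 3.

Equivalence classes: [p=r], [q=s].
Quotient map π: X → X/∼ sends p ↦ [p=r], q ↦ [q=s], r ↦ [p=r], s ↦ [q=s].
For each subset V ⊆ X/∼, compute π^{-1}(V) ⊆ X and check whether π^{-1}(V) ∈ τ. V is open in τ_Q iff π^{-1}(V) ∈ τ.
  V = {}: π^{-1}(V) = ∅ ∈ τ ✓.
  V = {[p=r]}: π^{-1}(V) = {p, r} ∈ τ ✓.
  V = {[q=s]}: π^{-1}(V) = {q, s} ∉ τ ✗.
  V = {[p=r], [q=s]}: π^{-1}(V) = {p, q, r, s} ∈ τ ✓.
Open sets in the quotient: τ_Q = {{}, {[p=r]}, {[p=r], [q=s]}} (3 elements).


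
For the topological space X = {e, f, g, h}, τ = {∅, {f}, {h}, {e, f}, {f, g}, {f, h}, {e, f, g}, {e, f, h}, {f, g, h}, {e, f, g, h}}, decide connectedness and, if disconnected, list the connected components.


(X, τ) is disconnected; components = [{h}, {e, f, g}].

Find clopen sets (U ∈ τ with X ∖ U ∈ τ):
  U = ∅, X ∖ U = {e, f, g, h} — both open, so U is clopen.
  U = {h}, X ∖ U = {e, f, g} — both open, so U is clopen.
  U = {e, f, g}, X ∖ U = {h} — both open, so U is clopen.
  U = {e, f, g, h}, X ∖ U = ∅ — both open, so U is clopen.
Nontrivial clopen(s) exist: e.g. {e, f, g}. So (X, τ) is disconnected.
Compute connected components by grouping points that agree on all clopens:
  component: {h}
  component: {e, f, g}


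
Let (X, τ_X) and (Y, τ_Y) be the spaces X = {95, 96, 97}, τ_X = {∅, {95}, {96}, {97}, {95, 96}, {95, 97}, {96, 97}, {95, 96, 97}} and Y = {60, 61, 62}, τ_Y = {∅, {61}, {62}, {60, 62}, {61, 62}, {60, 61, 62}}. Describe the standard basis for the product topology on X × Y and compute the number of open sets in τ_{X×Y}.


Basis B = {∅ × ∅, {95} × {61}, {95} × {62}, {96} × {61}, {96} × {62}, {97} × {61}, {97} × {62}, {95} × {60, 62}, {95} × {61, 62}, {95, 96} × {61}, {95, 97} × {61}, {95, 96} × {62}, {95, 97} × {62}, {96} × {60, 62}, {96} × {61, 62}, {96, 97} × {61}, {96, 97} × {62}, {97} × {60, 62}, {97} × {61, 62}, {95} × {60, 61, 62}, {95, 96, 97} × {61}, {95, 96, 97} × {62}, {96} × {60, 61, 62}, {97} × {60, 61, 62}, {95, 96} × {60, 62}, {95, 97} × {60, 62}, {95, 96} × {61, 62}, {95, 97} × {61, 62}, {96, 97} × {60, 62}, {96, 97} × {61, 62}, {95, 96} × {60, 61, 62}, {95, 97} × {60, 61, 62}, {95, 96, 97} × {60, 62}, {95, 96, 97} × {61, 62}, {96, 97} × {60, 61, 62}, {95, 96, 97} × {60, 61, 62}}; |τ_{X×Y}| = 216.

Enumerate products U × V with U ∈ τ_X, V ∈ τ_Y (deduplicated):
  ∅ × ∅ = {} (∅)
  {95} × {61} = {(95,61)}
  {95} × {62} = {(95,62)}
  {96} × {61} = {(96,61)}
  {96} × {62} = {(96,62)}
  {97} × {61} = {(97,61)}
  {97} × {62} = {(97,62)}
  {95} × {60, 62} = {(95,60), (95,62)}
  {95} × {61, 62} = {(95,61), (95,62)}
  {95, 96} × {61} = {(95,61), (96,61)}
  {95, 97} × {61} = {(95,61), (97,61)}
  {95, 96} × {62} = {(95,62), (96,62)}
  {95, 97} × {62} = {(95,62), (97,62)}
  {96} × {60, 62} = {(96,60), (96,62)}
  {96} × {61, 62} = {(96,61), (96,62)}
  {96, 97} × {61} = {(96,61), (97,61)}
  {96, 97} × {62} = {(96,62), (97,62)}
  {97} × {60, 62} = {(97,60), (97,62)}
  {97} × {61, 62} = {(97,61), (97,62)}
  {95} × {60, 61, 62} = {(95,60), (95,61), (95,62)}
  {95, 96, 97} × {61} = {(95,61), (96,61), (97,61)}
  {95, 96, 97} × {62} = {(95,62), (96,62), (97,62)}
  {96} × {60, 61, 62} = {(96,60), (96,61), (96,62)}
  {97} × {60, 61, 62} = {(97,60), (97,61), (97,62)}
  {95, 96} × {60, 62} = {(95,60), (95,62), (96,60), (96,62)}
  {95, 97} × {60, 62} = {(95,60), (95,62), (97,60), (97,62)}
  {95, 96} × {61, 62} = {(95,61), (95,62), (96,61), (96,62)}
  {95, 97} × {61, 62} = {(95,61), (95,62), (97,61), (97,62)}
  {96, 97} × {60, 62} = {(96,60), (96,62), (97,60), (97,62)}
  {96, 97} × {61, 62} = {(96,61), (96,62), (97,61), (97,62)}
  {95, 96} × {60, 61, 62} = {(95,60), (95,61), (95,62), (96,60), (96,61), (96,62)}
  {95, 97} × {60, 61, 62} = {(95,60), (95,61), (95,62), (97,60), (97,61), (97,62)}
  {95, 96, 97} × {60, 62} = {(95,60), (95,62), (96,60), (96,62), (97,60), (97,62)}
  {95, 96, 97} × {61, 62} = {(95,61), (95,62), (96,61), (96,62), (97,61), (97,62)}
  {96, 97} × {60, 61, 62} = {(96,60), (96,61), (96,62), (97,60), (97,61), (97,62)}
  {95, 96, 97} × {60, 61, 62} = {(95,60), (95,61), (95,62), (96,60), (96,61), (96,62), (97,60), (97,61), (97,62)}
These 36 distinct sets form the basis B.
Close under arbitrary unions to get τ_{X×Y}; counting gives |τ_{X×Y}| = 216.


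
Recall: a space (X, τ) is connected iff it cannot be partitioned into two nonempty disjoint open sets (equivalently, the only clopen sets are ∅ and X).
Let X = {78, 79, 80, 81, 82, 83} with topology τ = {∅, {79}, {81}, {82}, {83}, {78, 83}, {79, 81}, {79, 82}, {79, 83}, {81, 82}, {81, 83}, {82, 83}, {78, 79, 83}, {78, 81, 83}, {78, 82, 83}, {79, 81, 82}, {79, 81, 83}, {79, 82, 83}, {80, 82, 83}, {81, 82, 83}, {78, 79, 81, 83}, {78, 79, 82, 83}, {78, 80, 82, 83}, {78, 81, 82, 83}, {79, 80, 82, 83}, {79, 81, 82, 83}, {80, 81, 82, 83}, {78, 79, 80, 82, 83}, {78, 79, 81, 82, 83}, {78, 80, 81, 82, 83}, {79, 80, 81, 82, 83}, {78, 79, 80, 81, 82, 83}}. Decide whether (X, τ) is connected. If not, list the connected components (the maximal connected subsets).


(X, τ) is disconnected; components = [{79}, {81}, {78, 80, 82, 83}].

Find clopen sets (U ∈ τ with X ∖ U ∈ τ):
  U = ∅, X ∖ U = {78, 79, 80, 81, 82, 83} — both open, so U is clopen.
  U = {79}, X ∖ U = {78, 80, 81, 82, 83} — both open, so U is clopen.
  U = {81}, X ∖ U = {78, 79, 80, 82, 83} — both open, so U is clopen.
  U = {79, 81}, X ∖ U = {78, 80, 82, 83} — both open, so U is clopen.
  U = {78, 80, 82, 83}, X ∖ U = {79, 81} — both open, so U is clopen.
  U = {78, 79, 80, 82, 83}, X ∖ U = {81} — both open, so U is clopen.
  U = {78, 80, 81, 82, 83}, X ∖ U = {79} — both open, so U is clopen.
  U = {78, 79, 80, 81, 82, 83}, X ∖ U = ∅ — both open, so U is clopen.
Nontrivial clopen(s) exist: e.g. {79}. So (X, τ) is disconnected.
Compute connected components by grouping points that agree on all clopens:
  component: {79}
  component: {81}
  component: {78, 80, 82, 83}


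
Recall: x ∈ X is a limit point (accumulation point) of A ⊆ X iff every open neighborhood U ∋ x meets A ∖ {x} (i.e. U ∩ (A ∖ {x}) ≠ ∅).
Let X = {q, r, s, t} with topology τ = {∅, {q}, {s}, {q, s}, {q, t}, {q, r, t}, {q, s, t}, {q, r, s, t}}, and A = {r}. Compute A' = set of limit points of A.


A' = ∅

For each x ∈ X, list the open sets U ∈ τ with x ∈ U, then check whether U ∩ (A ∖ {x}) ≠ ∅ for every such U.
  x = q: open {q} ∋ x has {q} ∩ (A ∖ {q}) = ∅, so x is NOT a limit point.
  x = r: open {q, r, t} ∋ x has {q, r, t} ∩ (A ∖ {r}) = ∅, so x is NOT a limit point.
  x = s: open {s} ∋ x has {s} ∩ (A ∖ {s}) = ∅, so x is NOT a limit point.
  x = t: open {q, t} ∋ x has {q, t} ∩ (A ∖ {t}) = ∅, so x is NOT a limit point.
Collecting: A' = ∅.


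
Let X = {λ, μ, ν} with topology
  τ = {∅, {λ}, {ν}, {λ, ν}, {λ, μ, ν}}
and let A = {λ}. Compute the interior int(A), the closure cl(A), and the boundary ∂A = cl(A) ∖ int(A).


int(A) = {λ}, cl(A) = {λ, μ}, ∂A = {μ}.

Closed sets in (X, τ) are complements of opens:
  closed(X, τ) = {∅, {μ}, {λ, μ}, {μ, ν}, {λ, μ, ν}}.
int(A) = ⋃ {U ∈ τ : U ⊆ A}. Opens contained in A: ∅, {λ}.
Taking the union of these: int(A) = {λ}.
cl(A) = ⋂ {C closed : A ⊆ C}. Closed sets containing A: {λ, μ}, {λ, μ, ν}.
Intersecting these: cl(A) = {λ, μ}.
∂A = cl(A) ∖ int(A) = {λ, μ} ∖ {λ} = {μ}.


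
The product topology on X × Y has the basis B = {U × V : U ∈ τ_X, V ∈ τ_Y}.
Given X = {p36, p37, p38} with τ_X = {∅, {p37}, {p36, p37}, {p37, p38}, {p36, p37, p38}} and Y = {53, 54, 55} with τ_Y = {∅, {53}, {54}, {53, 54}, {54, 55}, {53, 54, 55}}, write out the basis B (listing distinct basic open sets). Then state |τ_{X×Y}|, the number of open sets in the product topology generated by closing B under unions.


Basis B = {∅ × ∅, {p37} × {53}, {p37} × {54}, {p36, p37} × {53}, {p36, p37} × {54}, {p37} × {53, 54}, {p37, p38} × {53}, {p37} × {54, 55}, {p37, p38} × {54}, {p36, p37, p38} × {53}, {p36, p37, p38} × {54}, {p37} × {53, 54, 55}, {p36, p37} × {53, 54}, {p36, p37} × {54, 55}, {p37, p38} × {53, 54}, {p37, p38} × {54, 55}, {p36, p37} × {53, 54, 55}, {p36, p37, p38} × {53, 54}, {p36, p37, p38} × {54, 55}, {p37, p38} × {53, 54, 55}, {p36, p37, p38} × {53, 54, 55}}; |τ_{X×Y}| = 70.

Enumerate products U × V with U ∈ τ_X, V ∈ τ_Y (deduplicated):
  ∅ × ∅ = {} (∅)
  {p37} × {53} = {(p37,53)}
  {p37} × {54} = {(p37,54)}
  {p36, p37} × {53} = {(p36,53), (p37,53)}
  {p36, p37} × {54} = {(p36,54), (p37,54)}
  {p37} × {53, 54} = {(p37,53), (p37,54)}
  {p37, p38} × {53} = {(p37,53), (p38,53)}
  {p37} × {54, 55} = {(p37,54), (p37,55)}
  {p37, p38} × {54} = {(p37,54), (p38,54)}
  {p36, p37, p38} × {53} = {(p36,53), (p37,53), (p38,53)}
  {p36, p37, p38} × {54} = {(p36,54), (p37,54), (p38,54)}
  {p37} × {53, 54, 55} = {(p37,53), (p37,54), (p37,55)}
  {p36, p37} × {53, 54} = {(p36,53), (p36,54), (p37,53), (p37,54)}
  {p36, p37} × {54, 55} = {(p36,54), (p36,55), (p37,54), (p37,55)}
  {p37, p38} × {53, 54} = {(p37,53), (p37,54), (p38,53), (p38,54)}
  {p37, p38} × {54, 55} = {(p37,54), (p37,55), (p38,54), (p38,55)}
  {p36, p37} × {53, 54, 55} = {(p36,53), (p36,54), (p36,55), (p37,53), (p37,54), (p37,55)}
  {p36, p37, p38} × {53, 54} = {(p36,53), (p36,54), (p37,53), (p37,54), (p38,53), (p38,54)}
  {p36, p37, p38} × {54, 55} = {(p36,54), (p36,55), (p37,54), (p37,55), (p38,54), (p38,55)}
  {p37, p38} × {53, 54, 55} = {(p37,53), (p37,54), (p37,55), (p38,53), (p38,54), (p38,55)}
  {p36, p37, p38} × {53, 54, 55} = {(p36,53), (p36,54), (p36,55), (p37,53), (p37,54), (p37,55), (p38,53), (p38,54), (p38,55)}
These 21 distinct sets form the basis B.
Close under arbitrary unions to get τ_{X×Y}; counting gives |τ_{X×Y}| = 70.


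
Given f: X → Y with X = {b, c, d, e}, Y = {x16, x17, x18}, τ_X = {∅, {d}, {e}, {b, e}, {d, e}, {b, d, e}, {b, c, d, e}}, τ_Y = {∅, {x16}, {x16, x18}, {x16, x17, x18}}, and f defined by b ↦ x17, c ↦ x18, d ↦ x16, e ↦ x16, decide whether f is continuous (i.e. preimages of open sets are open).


f is NOT continuous.

Compute f^{-1}(U) for each U ∈ τ_Y:
  U = ∅: f^{-1}(U) = ∅ ∈ τ_X ✓.
  U = {x16}: f^{-1}(U) = {d, e} ∈ τ_X ✓.
  U = {x16, x18}: f^{-1}(U) = {c, d, e} ∉ τ_X ✗.
  U = {x16, x17, x18}: f^{-1}(U) = {b, c, d, e} ∈ τ_X ✓.
Found U = {x16, x18} with f^{-1}(U) = {c, d, e} not in τ_X. Therefore f is NOT continuous.


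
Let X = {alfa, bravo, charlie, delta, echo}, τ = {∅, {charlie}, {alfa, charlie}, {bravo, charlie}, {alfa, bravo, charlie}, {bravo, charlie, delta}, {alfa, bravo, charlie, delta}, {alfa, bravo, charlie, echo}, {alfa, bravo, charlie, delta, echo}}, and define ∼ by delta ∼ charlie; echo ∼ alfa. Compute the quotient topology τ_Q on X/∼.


X/∼ = {[alfa=echo], [bravo], [charlie=delta]}; |τ_Q| = 3.

Equivalence classes: [alfa=echo], [bravo], [charlie=delta].
Quotient map π: X → X/∼ sends alfa ↦ [alfa=echo], bravo ↦ [bravo], charlie ↦ [charlie=delta], delta ↦ [charlie=delta], echo ↦ [alfa=echo].
For each subset V ⊆ X/∼, compute π^{-1}(V) ⊆ X and check whether π^{-1}(V) ∈ τ. V is open in τ_Q iff π^{-1}(V) ∈ τ.
  V = {}: π^{-1}(V) = ∅ ∈ τ ✓.
  V = {[alfa=echo]}: π^{-1}(V) = {alfa, echo} ∉ τ ✗.
  V = {[bravo]}: π^{-1}(V) = {bravo} ∉ τ ✗.
  V = {[alfa=echo], [bravo]}: π^{-1}(V) = {alfa, bravo, echo} ∉ τ ✗.
  V = {[charlie=delta]}: π^{-1}(V) = {charlie, delta} ∉ τ ✗.
  V = {[alfa=echo], [charlie=delta]}: π^{-1}(V) = {alfa, charlie, delta, echo} ∉ τ ✗.
  V = {[bravo], [charlie=delta]}: π^{-1}(V) = {bravo, charlie, delta} ∈ τ ✓.
  V = {[alfa=echo], [bravo], [charlie=delta]}: π^{-1}(V) = {alfa, bravo, charlie, delta, echo} ∈ τ ✓.
Open sets in the quotient: τ_Q = {{}, {[bravo], [charlie=delta]}, {[alfa=echo], [bravo], [charlie=delta]}} (3 elements).


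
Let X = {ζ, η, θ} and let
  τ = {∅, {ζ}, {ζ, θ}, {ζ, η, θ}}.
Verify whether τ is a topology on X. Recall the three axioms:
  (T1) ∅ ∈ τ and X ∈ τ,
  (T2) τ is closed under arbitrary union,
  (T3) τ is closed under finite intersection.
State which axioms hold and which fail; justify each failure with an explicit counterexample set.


τ IS a topology on X.

Axiom (T1): ∅ ∈ τ? Yes; X ∈ τ? Yes.
Axiom (T2/T3): check pairwise unions and intersections of members of τ.
All pairwise intersections and unions checked — each lies in τ. Therefore τ satisfies (T1), (T2), (T3): it IS a topology on X.


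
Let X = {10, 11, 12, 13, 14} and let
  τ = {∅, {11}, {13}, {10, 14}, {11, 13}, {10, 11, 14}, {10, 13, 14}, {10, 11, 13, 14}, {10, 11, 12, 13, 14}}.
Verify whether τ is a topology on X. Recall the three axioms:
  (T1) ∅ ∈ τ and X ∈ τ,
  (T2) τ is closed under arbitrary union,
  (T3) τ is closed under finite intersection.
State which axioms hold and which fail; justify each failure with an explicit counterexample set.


τ IS a topology on X.

Axiom (T1): ∅ ∈ τ? Yes; X ∈ τ? Yes.
Axiom (T2/T3): check pairwise unions and intersections of members of τ.
All pairwise intersections and unions checked — each lies in τ. Therefore τ satisfies (T1), (T2), (T3): it IS a topology on X.


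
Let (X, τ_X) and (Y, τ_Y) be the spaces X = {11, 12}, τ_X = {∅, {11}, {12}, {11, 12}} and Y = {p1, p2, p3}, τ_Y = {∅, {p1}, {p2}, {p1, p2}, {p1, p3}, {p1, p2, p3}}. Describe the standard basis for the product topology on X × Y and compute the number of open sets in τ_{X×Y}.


Basis B = {∅ × ∅, {11} × {p1}, {11} × {p2}, {12} × {p1}, {12} × {p2}, {11} × {p1, p2}, {11} × {p1, p3}, {11, 12} × {p1}, {11, 12} × {p2}, {12} × {p1, p2}, {12} × {p1, p3}, {11} × {p1, p2, p3}, {12} × {p1, p2, p3}, {11, 12} × {p1, p2}, {11, 12} × {p1, p3}, {11, 12} × {p1, p2, p3}}; |τ_{X×Y}| = 36.

Enumerate products U × V with U ∈ τ_X, V ∈ τ_Y (deduplicated):
  ∅ × ∅ = {} (∅)
  {11} × {p1} = {(11,p1)}
  {11} × {p2} = {(11,p2)}
  {12} × {p1} = {(12,p1)}
  {12} × {p2} = {(12,p2)}
  {11} × {p1, p2} = {(11,p1), (11,p2)}
  {11} × {p1, p3} = {(11,p1), (11,p3)}
  {11, 12} × {p1} = {(11,p1), (12,p1)}
  {11, 12} × {p2} = {(11,p2), (12,p2)}
  {12} × {p1, p2} = {(12,p1), (12,p2)}
  {12} × {p1, p3} = {(12,p1), (12,p3)}
  {11} × {p1, p2, p3} = {(11,p1), (11,p2), (11,p3)}
  {12} × {p1, p2, p3} = {(12,p1), (12,p2), (12,p3)}
  {11, 12} × {p1, p2} = {(11,p1), (11,p2), (12,p1), (12,p2)}
  {11, 12} × {p1, p3} = {(11,p1), (11,p3), (12,p1), (12,p3)}
  {11, 12} × {p1, p2, p3} = {(11,p1), (11,p2), (11,p3), (12,p1), (12,p2), (12,p3)}
These 16 distinct sets form the basis B.
Close under arbitrary unions to get τ_{X×Y}; counting gives |τ_{X×Y}| = 36.


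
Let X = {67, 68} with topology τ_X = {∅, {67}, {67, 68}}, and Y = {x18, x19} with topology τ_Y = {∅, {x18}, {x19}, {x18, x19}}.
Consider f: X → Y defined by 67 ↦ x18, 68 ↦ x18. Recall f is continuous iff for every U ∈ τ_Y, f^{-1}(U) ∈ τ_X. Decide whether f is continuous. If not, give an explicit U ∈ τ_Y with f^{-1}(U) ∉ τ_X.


f IS continuous.

Compute f^{-1}(U) for each U ∈ τ_Y:
  U = ∅: f^{-1}(U) = ∅ ∈ τ_X ✓.
  U = {x18}: f^{-1}(U) = {67, 68} ∈ τ_X ✓.
  U = {x19}: f^{-1}(U) = ∅ ∈ τ_X ✓.
  U = {x18, x19}: f^{-1}(U) = {67, 68} ∈ τ_X ✓.
Every preimage lies in τ_X, so f IS continuous.


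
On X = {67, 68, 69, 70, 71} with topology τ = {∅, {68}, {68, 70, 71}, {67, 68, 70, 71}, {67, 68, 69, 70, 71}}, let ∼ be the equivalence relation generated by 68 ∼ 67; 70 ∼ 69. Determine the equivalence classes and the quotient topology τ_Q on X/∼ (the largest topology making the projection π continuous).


X/∼ = {[67=68], [69=70], [71]}; |τ_Q| = 2.

Equivalence classes: [67=68], [69=70], [71].
Quotient map π: X → X/∼ sends 67 ↦ [67=68], 68 ↦ [67=68], 69 ↦ [69=70], 70 ↦ [69=70], 71 ↦ [71].
For each subset V ⊆ X/∼, compute π^{-1}(V) ⊆ X and check whether π^{-1}(V) ∈ τ. V is open in τ_Q iff π^{-1}(V) ∈ τ.
  V = {}: π^{-1}(V) = ∅ ∈ τ ✓.
  V = {[67=68]}: π^{-1}(V) = {67, 68} ∉ τ ✗.
  V = {[69=70]}: π^{-1}(V) = {69, 70} ∉ τ ✗.
  V = {[67=68], [69=70]}: π^{-1}(V) = {67, 68, 69, 70} ∉ τ ✗.
  V = {[71]}: π^{-1}(V) = {71} ∉ τ ✗.
  V = {[67=68], [71]}: π^{-1}(V) = {67, 68, 71} ∉ τ ✗.
  V = {[69=70], [71]}: π^{-1}(V) = {69, 70, 71} ∉ τ ✗.
  V = {[67=68], [69=70], [71]}: π^{-1}(V) = {67, 68, 69, 70, 71} ∈ τ ✓.
Open sets in the quotient: τ_Q = {{}, {[67=68], [69=70], [71]}} (2 elements).


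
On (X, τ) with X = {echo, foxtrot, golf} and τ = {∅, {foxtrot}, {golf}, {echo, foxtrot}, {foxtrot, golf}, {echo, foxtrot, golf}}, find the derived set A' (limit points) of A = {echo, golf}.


A' = ∅

For each x ∈ X, list the open sets U ∈ τ with x ∈ U, then check whether U ∩ (A ∖ {x}) ≠ ∅ for every such U.
  x = echo: open {echo, foxtrot} ∋ x has {echo, foxtrot} ∩ (A ∖ {echo}) = ∅, so x is NOT a limit point.
  x = foxtrot: open {foxtrot} ∋ x has {foxtrot} ∩ (A ∖ {foxtrot}) = ∅, so x is NOT a limit point.
  x = golf: open {golf} ∋ x has {golf} ∩ (A ∖ {golf}) = ∅, so x is NOT a limit point.
Collecting: A' = ∅.
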